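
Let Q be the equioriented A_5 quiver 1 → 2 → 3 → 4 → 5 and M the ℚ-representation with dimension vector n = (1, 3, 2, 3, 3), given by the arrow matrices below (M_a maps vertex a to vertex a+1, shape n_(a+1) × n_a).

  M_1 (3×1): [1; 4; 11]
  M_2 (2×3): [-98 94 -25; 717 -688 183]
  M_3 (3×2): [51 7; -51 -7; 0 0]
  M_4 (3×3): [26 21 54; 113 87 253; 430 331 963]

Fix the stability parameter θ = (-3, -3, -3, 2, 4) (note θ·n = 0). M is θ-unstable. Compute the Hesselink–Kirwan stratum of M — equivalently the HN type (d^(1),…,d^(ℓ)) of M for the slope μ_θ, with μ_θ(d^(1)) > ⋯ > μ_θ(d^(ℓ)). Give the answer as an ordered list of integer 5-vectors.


Barcode: M ≅ I[1,5], I[2,2], I[2,3], I[4,5]^2. HN layers by μ_θ (3 steps, strictly decreasing):
  μ^(1)=4; μ^(2)=2; μ^(3)=-3

((0, 0, 0, 0, 3); (0, 0, 0, 3, 0); (1, 3, 2, 0, 0))


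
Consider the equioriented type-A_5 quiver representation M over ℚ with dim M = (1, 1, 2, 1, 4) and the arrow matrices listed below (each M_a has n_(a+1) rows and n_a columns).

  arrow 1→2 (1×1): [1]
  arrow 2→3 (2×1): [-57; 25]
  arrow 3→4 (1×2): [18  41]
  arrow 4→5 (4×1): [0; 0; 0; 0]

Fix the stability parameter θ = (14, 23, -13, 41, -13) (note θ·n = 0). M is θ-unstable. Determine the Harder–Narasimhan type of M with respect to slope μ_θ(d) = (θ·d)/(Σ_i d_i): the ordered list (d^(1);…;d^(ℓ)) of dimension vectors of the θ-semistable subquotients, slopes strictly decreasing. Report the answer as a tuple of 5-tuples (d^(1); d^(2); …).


Via rank(M_{q-1}∘⋯∘M_p): M ≅ I[1,4], I[3,3], I[5,5]^4.
μ_θ-semistable layers: μ^(1)=41; μ^(2)=8; μ^(3)=-13

((0, 0, 0, 1, 0); (1, 1, 1, 0, 0); (0, 0, 1, 0, 4))


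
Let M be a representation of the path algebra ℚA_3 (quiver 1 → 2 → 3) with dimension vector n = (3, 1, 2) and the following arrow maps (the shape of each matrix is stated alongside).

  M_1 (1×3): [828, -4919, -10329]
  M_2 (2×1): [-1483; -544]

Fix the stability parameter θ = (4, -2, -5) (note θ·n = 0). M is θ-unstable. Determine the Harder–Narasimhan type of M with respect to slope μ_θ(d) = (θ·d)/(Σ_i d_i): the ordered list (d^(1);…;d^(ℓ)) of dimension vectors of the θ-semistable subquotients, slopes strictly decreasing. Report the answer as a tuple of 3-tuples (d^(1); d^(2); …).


Via rank(M_{q-1}∘⋯∘M_p): M ≅ I[1,1]^2, I[1,3], I[3,3].
μ_θ-semistable layers: μ^(1)=4; μ^(2)=-1; μ^(3)=-5

((2, 0, 0); (1, 1, 1); (0, 0, 1))


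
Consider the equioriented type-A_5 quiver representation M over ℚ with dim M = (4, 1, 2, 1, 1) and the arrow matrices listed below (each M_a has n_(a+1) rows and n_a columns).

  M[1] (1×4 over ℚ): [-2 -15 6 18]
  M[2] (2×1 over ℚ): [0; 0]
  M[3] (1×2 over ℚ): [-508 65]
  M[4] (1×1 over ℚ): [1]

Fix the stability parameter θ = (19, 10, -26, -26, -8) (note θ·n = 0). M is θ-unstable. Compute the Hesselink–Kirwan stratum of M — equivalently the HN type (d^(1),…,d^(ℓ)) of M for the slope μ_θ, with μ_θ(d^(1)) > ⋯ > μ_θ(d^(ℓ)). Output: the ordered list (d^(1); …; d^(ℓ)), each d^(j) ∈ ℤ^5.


Interval decomposition of M: I[1,1]^3, I[1,2], I[3,3], I[3,5].
HN type (ℓ=4): μ^(1)=19; μ^(2)=29/2; μ^(3)=-8; μ^(4)=-26

((3, 0, 0, 0, 0); (1, 1, 0, 0, 0); (0, 0, 0, 0, 1); (0, 0, 2, 1, 0))


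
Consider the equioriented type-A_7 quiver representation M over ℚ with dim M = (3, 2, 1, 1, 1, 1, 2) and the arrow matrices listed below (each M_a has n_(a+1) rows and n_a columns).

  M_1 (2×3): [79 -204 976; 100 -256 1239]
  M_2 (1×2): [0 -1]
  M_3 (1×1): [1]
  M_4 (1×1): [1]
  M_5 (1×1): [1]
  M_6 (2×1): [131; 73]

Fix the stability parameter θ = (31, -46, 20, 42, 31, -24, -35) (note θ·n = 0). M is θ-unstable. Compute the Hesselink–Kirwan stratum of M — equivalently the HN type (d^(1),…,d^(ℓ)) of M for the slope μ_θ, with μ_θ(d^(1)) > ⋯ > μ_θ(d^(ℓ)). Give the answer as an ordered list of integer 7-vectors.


Interval decomposition of M: I[1,1], I[1,2], I[1,7], I[7,7].
HN type (ℓ=4): μ^(1)=31; μ^(2)=34/5; μ^(3)=-15/2; μ^(4)=-35

((1, 0, 0, 0, 0, 0, 0); (0, 0, 1, 1, 1, 1, 1); (2, 2, 0, 0, 0, 0, 0); (0, 0, 0, 0, 0, 0, 1))


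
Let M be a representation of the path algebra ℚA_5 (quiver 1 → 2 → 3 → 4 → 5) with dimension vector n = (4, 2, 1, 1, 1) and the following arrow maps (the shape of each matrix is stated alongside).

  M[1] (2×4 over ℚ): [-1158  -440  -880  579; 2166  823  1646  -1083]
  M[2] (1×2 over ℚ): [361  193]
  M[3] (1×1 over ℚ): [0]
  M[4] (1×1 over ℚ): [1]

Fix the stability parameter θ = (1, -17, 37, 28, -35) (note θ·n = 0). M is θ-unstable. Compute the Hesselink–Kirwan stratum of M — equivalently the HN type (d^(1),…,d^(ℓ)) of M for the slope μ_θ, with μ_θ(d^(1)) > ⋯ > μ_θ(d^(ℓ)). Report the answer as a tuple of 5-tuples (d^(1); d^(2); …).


Via rank(M_{q-1}∘⋯∘M_p): M ≅ I[1,1]^2, I[1,2], I[1,3], I[4,5].
μ_θ-semistable layers: μ^(1)=37; μ^(2)=1; μ^(3)=-7/2; μ^(4)=-8

((0, 0, 1, 0, 0); (2, 0, 0, 0, 0); (0, 0, 0, 1, 1); (2, 2, 0, 0, 0))


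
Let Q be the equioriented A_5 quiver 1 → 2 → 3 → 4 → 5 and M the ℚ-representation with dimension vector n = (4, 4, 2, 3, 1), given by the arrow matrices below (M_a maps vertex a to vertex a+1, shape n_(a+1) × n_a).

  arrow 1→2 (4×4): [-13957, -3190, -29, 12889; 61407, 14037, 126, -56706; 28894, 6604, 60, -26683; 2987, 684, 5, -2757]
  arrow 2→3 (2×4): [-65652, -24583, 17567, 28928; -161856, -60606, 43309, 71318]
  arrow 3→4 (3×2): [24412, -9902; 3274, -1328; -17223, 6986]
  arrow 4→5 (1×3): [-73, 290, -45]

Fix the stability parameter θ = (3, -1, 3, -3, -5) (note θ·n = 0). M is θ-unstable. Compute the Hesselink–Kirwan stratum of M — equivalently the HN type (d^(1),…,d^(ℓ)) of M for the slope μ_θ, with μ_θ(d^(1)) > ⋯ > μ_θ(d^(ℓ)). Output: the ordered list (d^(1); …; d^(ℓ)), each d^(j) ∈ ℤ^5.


Barcode: M ≅ I[1,1], I[1,2], I[1,4], I[1,5], I[2,2], I[4,4]. HN layers by μ_θ (6 steps, strictly decreasing):
  μ^(1)=3; μ^(2)=1; μ^(3)=1/2; μ^(4)=-3/5; μ^(5)=-1; μ^(6)=-3

((1, 0, 0, 0, 0); (1, 1, 0, 0, 0); (1, 1, 1, 1, 0); (1, 1, 1, 1, 1); (0, 1, 0, 0, 0); (0, 0, 0, 1, 0))


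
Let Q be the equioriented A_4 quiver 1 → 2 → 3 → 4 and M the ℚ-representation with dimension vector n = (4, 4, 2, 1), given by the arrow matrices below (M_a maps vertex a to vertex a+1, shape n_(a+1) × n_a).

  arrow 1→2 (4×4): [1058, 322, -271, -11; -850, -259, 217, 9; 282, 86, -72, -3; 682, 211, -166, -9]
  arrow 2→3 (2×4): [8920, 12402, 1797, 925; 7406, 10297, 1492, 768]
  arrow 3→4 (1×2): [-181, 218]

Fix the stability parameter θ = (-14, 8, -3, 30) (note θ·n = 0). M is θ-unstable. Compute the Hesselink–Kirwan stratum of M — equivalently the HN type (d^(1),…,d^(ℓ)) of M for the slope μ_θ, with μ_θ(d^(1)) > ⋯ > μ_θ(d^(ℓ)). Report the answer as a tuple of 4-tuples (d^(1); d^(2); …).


Via rank(M_{q-1}∘⋯∘M_p): M ≅ I[1,1], I[1,2], I[1,3], I[1,4], I[2,2].
μ_θ-semistable layers: μ^(1)=30; μ^(2)=8; μ^(3)=5/2; μ^(4)=-14

((0, 0, 0, 1); (0, 2, 0, 0); (0, 2, 2, 0); (4, 0, 0, 0))


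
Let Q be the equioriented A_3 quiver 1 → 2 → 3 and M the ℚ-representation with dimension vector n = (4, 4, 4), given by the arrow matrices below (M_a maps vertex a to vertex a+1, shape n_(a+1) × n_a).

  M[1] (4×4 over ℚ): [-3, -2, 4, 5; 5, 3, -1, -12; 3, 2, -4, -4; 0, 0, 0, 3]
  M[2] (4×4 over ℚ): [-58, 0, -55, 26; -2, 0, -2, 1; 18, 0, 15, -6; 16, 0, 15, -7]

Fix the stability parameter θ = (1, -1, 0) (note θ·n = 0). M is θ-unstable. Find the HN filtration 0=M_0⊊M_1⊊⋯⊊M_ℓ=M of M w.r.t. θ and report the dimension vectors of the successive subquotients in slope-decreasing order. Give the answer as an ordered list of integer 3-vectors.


Barcode: M ≅ I[1,1], I[1,2], I[1,3]^2, I[2,2], I[3,3]^2. HN layers by μ_θ (3 steps, strictly decreasing):
  μ^(1)=1; μ^(2)=0; μ^(3)=-1

((1, 0, 0); (3, 3, 4); (0, 1, 0))


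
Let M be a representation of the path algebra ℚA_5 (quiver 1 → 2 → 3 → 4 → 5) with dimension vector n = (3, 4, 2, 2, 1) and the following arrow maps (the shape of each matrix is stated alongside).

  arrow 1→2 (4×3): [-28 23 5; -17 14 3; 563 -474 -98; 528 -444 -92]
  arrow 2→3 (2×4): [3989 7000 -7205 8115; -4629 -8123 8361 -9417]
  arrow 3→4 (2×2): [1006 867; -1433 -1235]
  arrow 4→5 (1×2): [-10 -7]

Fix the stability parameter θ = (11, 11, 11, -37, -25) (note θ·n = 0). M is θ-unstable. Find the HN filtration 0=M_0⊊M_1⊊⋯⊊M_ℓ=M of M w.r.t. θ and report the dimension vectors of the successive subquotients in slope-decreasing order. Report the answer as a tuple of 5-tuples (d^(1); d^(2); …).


Via rank(M_{q-1}∘⋯∘M_p): M ≅ I[1,2], I[1,4], I[1,5], I[2,2].
μ_θ-semistable layers: μ^(1)=11; μ^(2)=-1; μ^(3)=-29/5

((1, 2, 0, 0, 0); (1, 1, 1, 1, 0); (1, 1, 1, 1, 1))


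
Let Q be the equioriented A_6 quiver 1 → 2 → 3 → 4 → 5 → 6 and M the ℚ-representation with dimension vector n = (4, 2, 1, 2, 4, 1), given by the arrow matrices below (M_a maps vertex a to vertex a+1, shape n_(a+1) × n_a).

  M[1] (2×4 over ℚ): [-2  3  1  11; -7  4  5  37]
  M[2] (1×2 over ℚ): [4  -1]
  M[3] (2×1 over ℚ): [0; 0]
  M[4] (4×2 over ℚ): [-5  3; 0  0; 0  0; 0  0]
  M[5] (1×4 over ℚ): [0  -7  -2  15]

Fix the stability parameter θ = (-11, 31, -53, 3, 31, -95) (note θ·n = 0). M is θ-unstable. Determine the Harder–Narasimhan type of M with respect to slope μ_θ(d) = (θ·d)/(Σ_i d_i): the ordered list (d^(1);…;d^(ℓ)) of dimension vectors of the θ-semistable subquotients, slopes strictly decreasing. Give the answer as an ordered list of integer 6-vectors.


Interval decomposition of M: I[1,1]^2, I[1,2], I[1,3], I[4,4], I[4,5], I[5,5]^2, I[5,6].
HN type (ℓ=4): μ^(1)=31; μ^(2)=3; μ^(3)=-11; μ^(4)=-32

((0, 1, 0, 0, 3, 0); (0, 0, 0, 2, 0, 0); (4, 1, 1, 0, 0, 0); (0, 0, 0, 0, 1, 1))


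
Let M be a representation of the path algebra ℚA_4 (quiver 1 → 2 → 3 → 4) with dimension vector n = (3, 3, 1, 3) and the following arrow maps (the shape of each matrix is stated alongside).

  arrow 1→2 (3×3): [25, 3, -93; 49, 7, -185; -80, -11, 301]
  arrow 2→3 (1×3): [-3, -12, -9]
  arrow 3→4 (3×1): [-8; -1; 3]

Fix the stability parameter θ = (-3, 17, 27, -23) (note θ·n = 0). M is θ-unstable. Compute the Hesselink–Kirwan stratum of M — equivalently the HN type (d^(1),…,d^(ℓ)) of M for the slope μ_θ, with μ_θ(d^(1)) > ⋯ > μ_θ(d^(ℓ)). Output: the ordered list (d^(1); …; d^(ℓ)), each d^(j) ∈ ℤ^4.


Barcode: M ≅ I[1,1], I[1,2], I[1,4], I[2,2], I[4,4]^2. HN layers by μ_θ (4 steps, strictly decreasing):
  μ^(1)=17; μ^(2)=7; μ^(3)=-3; μ^(4)=-23

((0, 2, 0, 0); (0, 1, 1, 1); (3, 0, 0, 0); (0, 0, 0, 2))


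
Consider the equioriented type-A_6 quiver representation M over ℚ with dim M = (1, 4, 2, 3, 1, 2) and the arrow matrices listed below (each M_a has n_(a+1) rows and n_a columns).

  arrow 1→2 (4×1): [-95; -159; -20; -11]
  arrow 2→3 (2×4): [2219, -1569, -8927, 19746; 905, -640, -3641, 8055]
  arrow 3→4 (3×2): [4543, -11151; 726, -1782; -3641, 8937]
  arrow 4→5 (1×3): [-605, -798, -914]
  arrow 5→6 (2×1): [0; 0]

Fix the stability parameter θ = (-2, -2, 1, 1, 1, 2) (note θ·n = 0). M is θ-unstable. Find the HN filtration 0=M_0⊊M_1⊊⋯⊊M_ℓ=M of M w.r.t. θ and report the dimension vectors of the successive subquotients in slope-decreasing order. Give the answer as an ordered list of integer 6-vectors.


Interval decomposition of M: I[1,2], I[2,2], I[2,3], I[2,5], I[4,4]^2, I[6,6]^2.
HN type (ℓ=3): μ^(1)=2; μ^(2)=1; μ^(3)=-2

((0, 0, 0, 0, 0, 2); (0, 0, 2, 3, 1, 0); (1, 4, 0, 0, 0, 0))


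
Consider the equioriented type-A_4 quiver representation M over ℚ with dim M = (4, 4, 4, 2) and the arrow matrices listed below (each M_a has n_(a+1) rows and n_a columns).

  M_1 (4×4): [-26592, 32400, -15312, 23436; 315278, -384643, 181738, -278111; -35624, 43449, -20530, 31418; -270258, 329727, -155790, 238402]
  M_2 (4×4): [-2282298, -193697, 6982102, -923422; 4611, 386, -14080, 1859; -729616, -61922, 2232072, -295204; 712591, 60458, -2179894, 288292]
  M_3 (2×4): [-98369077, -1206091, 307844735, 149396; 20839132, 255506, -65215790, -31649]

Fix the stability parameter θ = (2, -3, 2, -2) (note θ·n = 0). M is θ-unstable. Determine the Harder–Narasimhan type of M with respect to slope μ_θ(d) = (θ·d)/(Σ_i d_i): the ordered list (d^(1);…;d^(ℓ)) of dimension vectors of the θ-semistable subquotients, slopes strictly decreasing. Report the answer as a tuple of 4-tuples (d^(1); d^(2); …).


Barcode: M ≅ I[1,1], I[1,3], I[1,4]^2, I[2,3]. HN layers by μ_θ (4 steps, strictly decreasing):
  μ^(1)=2; μ^(2)=0; μ^(3)=-1/2; μ^(4)=-3

((1, 0, 2, 0); (0, 0, 2, 2); (3, 3, 0, 0); (0, 1, 0, 0))


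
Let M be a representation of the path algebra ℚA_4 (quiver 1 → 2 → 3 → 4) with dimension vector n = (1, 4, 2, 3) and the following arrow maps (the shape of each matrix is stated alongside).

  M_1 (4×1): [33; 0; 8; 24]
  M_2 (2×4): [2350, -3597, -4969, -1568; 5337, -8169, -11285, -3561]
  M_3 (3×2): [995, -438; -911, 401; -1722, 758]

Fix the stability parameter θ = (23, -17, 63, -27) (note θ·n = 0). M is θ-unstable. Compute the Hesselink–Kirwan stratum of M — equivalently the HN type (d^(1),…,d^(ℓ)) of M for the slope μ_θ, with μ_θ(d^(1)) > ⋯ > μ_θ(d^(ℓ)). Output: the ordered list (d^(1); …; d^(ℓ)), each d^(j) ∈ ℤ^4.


Via rank(M_{q-1}∘⋯∘M_p): M ≅ I[1,4], I[2,2]^2, I[2,4], I[4,4].
μ_θ-semistable layers: μ^(1)=18; μ^(2)=3; μ^(3)=-17; μ^(4)=-27

((0, 0, 2, 2); (1, 1, 0, 0); (0, 3, 0, 0); (0, 0, 0, 1))


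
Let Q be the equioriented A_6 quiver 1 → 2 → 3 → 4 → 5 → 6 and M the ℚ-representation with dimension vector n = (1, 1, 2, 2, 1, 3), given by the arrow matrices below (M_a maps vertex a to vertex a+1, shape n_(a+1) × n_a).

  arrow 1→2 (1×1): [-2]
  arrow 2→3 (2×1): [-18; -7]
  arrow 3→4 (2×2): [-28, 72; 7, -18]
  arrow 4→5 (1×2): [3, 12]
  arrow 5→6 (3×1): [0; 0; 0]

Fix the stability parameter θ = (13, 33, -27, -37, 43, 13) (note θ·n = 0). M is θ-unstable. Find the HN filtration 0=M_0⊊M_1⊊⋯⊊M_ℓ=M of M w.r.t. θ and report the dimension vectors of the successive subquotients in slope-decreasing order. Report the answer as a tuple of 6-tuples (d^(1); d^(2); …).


Barcode: M ≅ I[1,3], I[3,4], I[4,5], I[6,6]^3. HN layers by μ_θ (5 steps, strictly decreasing):
  μ^(1)=43; μ^(2)=13; μ^(3)=19/3; μ^(4)=-32; μ^(5)=-37

((0, 0, 0, 0, 1, 0); (0, 0, 0, 0, 0, 3); (1, 1, 1, 0, 0, 0); (0, 0, 1, 1, 0, 0); (0, 0, 0, 1, 0, 0))


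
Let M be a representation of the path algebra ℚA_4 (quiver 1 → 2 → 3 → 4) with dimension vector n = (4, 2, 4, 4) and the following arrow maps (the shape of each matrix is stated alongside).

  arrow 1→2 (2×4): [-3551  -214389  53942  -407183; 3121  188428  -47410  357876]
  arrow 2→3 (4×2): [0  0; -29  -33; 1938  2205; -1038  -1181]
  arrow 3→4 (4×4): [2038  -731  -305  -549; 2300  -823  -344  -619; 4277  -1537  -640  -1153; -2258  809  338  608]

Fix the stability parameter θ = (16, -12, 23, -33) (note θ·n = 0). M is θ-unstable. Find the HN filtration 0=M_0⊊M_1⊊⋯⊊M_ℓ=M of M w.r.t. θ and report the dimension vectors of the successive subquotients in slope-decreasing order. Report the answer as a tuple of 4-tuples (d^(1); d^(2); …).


Via rank(M_{q-1}∘⋯∘M_p): M ≅ I[1,1]^2, I[1,4]^2, I[3,4]^2.
μ_θ-semistable layers: μ^(1)=16; μ^(2)=-3/2; μ^(3)=-5

((2, 0, 0, 0); (2, 2, 2, 2); (0, 0, 2, 2))


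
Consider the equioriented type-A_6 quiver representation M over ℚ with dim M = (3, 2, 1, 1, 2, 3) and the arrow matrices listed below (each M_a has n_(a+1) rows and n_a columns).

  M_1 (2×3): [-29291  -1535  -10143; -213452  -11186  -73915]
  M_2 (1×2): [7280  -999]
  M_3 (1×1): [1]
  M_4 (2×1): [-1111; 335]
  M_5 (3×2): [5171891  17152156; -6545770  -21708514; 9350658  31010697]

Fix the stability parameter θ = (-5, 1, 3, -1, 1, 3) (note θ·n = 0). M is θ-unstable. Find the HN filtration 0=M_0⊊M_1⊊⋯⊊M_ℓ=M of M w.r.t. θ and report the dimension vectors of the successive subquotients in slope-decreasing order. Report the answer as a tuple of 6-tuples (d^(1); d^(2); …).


Interval decomposition of M: I[1,1], I[1,2], I[1,6], I[5,6], I[6,6].
HN type (ℓ=3): μ^(1)=3; μ^(2)=1; μ^(3)=-5

((0, 0, 0, 0, 0, 3); (0, 2, 1, 1, 2, 0); (3, 0, 0, 0, 0, 0))


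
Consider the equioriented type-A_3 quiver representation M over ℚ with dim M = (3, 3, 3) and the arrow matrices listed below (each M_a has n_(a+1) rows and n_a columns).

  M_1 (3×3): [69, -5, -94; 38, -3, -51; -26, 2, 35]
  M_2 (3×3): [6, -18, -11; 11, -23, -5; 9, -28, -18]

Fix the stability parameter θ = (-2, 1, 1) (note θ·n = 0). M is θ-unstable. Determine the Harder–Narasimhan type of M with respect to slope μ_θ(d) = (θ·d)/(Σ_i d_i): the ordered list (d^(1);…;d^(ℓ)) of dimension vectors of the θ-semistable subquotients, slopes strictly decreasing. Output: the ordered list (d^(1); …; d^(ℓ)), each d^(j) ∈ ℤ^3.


Via rank(M_{q-1}∘⋯∘M_p): M ≅ I[1,3]^3.
μ_θ-semistable layers: μ^(1)=1; μ^(2)=-2

((0, 3, 3); (3, 0, 0))


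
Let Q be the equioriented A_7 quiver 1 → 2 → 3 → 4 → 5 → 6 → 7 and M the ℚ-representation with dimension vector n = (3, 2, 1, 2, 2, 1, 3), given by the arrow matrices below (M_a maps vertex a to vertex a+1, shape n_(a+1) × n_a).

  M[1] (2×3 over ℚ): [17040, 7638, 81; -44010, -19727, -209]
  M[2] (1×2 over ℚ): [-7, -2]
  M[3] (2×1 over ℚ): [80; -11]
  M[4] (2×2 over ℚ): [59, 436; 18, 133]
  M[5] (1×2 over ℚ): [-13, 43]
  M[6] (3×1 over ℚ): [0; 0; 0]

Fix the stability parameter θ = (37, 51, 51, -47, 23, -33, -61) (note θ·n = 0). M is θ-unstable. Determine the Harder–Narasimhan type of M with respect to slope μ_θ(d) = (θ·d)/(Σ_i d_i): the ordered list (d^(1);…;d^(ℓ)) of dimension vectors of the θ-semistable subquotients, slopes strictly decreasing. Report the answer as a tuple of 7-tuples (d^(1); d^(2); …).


Barcode: M ≅ I[1,1], I[1,2], I[1,6], I[4,5], I[7,7]^3. HN layers by μ_θ (6 steps, strictly decreasing):
  μ^(1)=51; μ^(2)=37; μ^(3)=23; μ^(4)=41/3; μ^(5)=-47; μ^(6)=-61

((0, 1, 0, 0, 0, 0, 0); (2, 0, 0, 0, 0, 0, 0); (0, 0, 0, 0, 1, 0, 0); (1, 1, 1, 1, 1, 1, 0); (0, 0, 0, 1, 0, 0, 0); (0, 0, 0, 0, 0, 0, 3))


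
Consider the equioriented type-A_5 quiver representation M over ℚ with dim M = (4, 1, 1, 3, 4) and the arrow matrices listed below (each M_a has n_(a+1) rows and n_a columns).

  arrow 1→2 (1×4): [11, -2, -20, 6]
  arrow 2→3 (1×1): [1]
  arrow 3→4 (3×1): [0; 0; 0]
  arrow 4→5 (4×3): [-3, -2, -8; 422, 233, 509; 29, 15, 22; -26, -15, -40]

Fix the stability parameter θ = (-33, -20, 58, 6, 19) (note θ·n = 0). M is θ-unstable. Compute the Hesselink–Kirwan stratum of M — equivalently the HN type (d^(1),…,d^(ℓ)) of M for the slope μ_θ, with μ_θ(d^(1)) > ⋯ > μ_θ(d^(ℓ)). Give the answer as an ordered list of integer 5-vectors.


Barcode: M ≅ I[1,1]^3, I[1,3], I[4,5]^3, I[5,5]. HN layers by μ_θ (5 steps, strictly decreasing):
  μ^(1)=58; μ^(2)=19; μ^(3)=6; μ^(4)=-20; μ^(5)=-33

((0, 0, 1, 0, 0); (0, 0, 0, 0, 4); (0, 0, 0, 3, 0); (0, 1, 0, 0, 0); (4, 0, 0, 0, 0))


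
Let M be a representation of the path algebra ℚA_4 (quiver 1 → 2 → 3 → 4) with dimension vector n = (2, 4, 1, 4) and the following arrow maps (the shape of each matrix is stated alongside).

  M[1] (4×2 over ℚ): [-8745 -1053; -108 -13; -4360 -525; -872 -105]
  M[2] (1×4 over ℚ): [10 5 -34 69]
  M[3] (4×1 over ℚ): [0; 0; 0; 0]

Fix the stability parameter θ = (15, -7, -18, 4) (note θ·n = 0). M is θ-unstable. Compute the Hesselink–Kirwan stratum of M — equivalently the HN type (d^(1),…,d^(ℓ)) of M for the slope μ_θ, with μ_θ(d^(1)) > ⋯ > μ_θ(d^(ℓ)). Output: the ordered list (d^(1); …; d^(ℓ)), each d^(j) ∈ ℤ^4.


Interval decomposition of M: I[1,2], I[1,3], I[2,2]^2, I[4,4]^4.
HN type (ℓ=3): μ^(1)=4; μ^(2)=-10/3; μ^(3)=-7

((1, 1, 0, 4); (1, 1, 1, 0); (0, 2, 0, 0))


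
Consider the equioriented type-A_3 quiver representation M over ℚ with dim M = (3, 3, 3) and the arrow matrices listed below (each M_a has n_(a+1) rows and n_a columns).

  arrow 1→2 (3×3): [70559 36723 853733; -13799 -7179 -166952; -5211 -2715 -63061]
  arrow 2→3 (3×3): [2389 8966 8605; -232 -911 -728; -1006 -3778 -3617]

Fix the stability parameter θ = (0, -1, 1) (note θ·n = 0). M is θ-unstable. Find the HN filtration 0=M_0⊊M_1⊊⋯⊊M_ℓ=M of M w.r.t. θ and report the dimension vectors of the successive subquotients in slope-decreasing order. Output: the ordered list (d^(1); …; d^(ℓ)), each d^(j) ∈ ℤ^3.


Interval decomposition of M: I[1,3]^3.
HN type (ℓ=2): μ^(1)=1; μ^(2)=-1/2

((0, 0, 3); (3, 3, 0))


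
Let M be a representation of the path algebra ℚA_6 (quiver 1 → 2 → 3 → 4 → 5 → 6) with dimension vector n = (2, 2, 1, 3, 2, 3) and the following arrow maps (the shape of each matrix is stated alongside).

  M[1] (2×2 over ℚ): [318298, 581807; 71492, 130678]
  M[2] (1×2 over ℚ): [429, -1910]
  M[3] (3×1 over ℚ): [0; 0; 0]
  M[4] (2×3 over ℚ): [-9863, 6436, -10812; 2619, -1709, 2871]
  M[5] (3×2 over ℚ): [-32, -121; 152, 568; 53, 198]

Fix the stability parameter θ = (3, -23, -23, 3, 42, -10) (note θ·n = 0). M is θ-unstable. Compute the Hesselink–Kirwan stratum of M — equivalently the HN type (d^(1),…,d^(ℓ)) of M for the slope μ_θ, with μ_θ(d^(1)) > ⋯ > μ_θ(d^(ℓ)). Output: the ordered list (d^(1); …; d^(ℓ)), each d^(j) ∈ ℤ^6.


Barcode: M ≅ I[1,1], I[1,3], I[2,2], I[4,4], I[4,6]^2, I[6,6]. HN layers by μ_θ (5 steps, strictly decreasing):
  μ^(1)=16; μ^(2)=3; μ^(3)=-10; μ^(4)=-43/3; μ^(5)=-23

((0, 0, 0, 0, 2, 2); (1, 0, 0, 3, 0, 0); (0, 0, 0, 0, 0, 1); (1, 1, 1, 0, 0, 0); (0, 1, 0, 0, 0, 0))


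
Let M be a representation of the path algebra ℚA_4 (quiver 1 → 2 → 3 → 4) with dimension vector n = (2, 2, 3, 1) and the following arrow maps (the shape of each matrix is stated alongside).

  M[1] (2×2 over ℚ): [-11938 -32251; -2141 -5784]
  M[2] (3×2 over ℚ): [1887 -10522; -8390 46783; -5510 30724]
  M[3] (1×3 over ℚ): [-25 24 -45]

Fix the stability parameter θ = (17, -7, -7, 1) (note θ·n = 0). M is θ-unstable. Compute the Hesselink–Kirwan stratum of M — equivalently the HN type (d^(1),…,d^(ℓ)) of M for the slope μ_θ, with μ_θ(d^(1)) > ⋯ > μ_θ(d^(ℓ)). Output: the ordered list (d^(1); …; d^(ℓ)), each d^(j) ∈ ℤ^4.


Interval decomposition of M: I[1,3], I[1,4], I[3,3].
HN type (ℓ=2): μ^(1)=1; μ^(2)=-7

((2, 2, 2, 1); (0, 0, 1, 0))


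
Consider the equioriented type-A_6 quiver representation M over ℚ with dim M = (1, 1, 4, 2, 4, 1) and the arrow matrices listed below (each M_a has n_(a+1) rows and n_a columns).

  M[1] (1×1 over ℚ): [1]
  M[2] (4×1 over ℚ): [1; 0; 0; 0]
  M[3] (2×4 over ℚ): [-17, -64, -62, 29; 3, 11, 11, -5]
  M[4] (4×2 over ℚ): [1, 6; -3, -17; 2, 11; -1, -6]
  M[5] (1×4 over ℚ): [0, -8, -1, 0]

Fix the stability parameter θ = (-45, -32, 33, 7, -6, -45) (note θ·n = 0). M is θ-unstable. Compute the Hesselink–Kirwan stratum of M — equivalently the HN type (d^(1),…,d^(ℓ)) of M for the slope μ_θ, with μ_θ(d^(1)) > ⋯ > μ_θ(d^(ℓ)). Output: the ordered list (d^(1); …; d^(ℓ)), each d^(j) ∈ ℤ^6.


Via rank(M_{q-1}∘⋯∘M_p): M ≅ I[1,6], I[3,3]^2, I[3,5], I[5,5]^2.
μ_θ-semistable layers: μ^(1)=33; μ^(2)=34/3; μ^(3)=-11/4; μ^(4)=-6; μ^(5)=-32; μ^(6)=-45

((0, 0, 2, 0, 0, 0); (0, 0, 1, 1, 1, 0); (0, 0, 1, 1, 1, 1); (0, 0, 0, 0, 2, 0); (0, 1, 0, 0, 0, 0); (1, 0, 0, 0, 0, 0))


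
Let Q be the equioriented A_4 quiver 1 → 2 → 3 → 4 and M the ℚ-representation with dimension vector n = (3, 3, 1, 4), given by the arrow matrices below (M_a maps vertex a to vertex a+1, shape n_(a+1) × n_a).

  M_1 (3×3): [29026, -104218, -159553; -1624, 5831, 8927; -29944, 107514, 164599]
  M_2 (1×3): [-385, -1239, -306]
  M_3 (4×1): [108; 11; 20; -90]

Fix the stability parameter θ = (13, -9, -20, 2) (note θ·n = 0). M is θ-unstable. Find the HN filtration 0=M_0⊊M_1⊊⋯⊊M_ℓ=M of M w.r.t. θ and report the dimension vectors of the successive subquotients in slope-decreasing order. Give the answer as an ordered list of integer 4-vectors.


Interval decomposition of M: I[1,2]^2, I[1,4], I[4,4]^3.
HN type (ℓ=2): μ^(1)=2; μ^(2)=-16/3

((2, 2, 0, 4); (1, 1, 1, 0))


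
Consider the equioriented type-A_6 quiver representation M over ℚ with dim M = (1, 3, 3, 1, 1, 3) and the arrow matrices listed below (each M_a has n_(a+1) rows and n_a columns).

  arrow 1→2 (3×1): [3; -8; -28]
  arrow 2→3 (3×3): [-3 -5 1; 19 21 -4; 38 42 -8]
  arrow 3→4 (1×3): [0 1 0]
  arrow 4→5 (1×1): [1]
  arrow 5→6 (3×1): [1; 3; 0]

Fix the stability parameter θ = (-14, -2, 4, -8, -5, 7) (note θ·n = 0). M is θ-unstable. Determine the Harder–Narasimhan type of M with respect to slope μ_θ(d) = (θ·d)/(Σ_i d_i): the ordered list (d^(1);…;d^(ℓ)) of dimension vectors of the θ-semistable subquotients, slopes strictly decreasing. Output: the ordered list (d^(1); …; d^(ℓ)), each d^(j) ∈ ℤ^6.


Interval decomposition of M: I[1,6], I[2,2], I[2,3], I[3,3], I[6,6]^2.
HN type (ℓ=5): μ^(1)=7; μ^(2)=4; μ^(3)=-2; μ^(4)=-11/4; μ^(5)=-14

((0, 0, 0, 0, 0, 3); (0, 0, 2, 0, 0, 0); (0, 2, 0, 0, 0, 0); (0, 1, 1, 1, 1, 0); (1, 0, 0, 0, 0, 0))


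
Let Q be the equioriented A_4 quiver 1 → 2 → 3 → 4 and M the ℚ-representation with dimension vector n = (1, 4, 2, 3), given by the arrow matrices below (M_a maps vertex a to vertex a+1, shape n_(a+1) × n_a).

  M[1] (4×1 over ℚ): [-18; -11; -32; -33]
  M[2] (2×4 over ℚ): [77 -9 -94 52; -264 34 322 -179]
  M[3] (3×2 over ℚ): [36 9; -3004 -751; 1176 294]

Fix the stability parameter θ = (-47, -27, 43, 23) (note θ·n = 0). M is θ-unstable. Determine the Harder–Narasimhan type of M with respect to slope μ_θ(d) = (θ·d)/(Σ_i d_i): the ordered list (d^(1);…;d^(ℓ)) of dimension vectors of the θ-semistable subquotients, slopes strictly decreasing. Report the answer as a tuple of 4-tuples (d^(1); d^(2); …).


Interval decomposition of M: I[1,4], I[2,2]^2, I[2,3], I[4,4]^2.
HN type (ℓ=5): μ^(1)=43; μ^(2)=33; μ^(3)=23; μ^(4)=-27; μ^(5)=-47

((0, 0, 1, 0); (0, 0, 1, 1); (0, 0, 0, 2); (0, 4, 0, 0); (1, 0, 0, 0))


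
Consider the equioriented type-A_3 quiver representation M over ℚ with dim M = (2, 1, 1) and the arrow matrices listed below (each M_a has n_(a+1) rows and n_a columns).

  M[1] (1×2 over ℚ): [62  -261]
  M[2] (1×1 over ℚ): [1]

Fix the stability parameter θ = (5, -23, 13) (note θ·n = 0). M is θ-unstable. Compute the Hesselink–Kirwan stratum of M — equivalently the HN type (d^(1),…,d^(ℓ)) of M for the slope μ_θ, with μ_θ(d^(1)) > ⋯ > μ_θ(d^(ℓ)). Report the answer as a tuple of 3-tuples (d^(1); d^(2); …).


Interval decomposition of M: I[1,1], I[1,3].
HN type (ℓ=3): μ^(1)=13; μ^(2)=5; μ^(3)=-9

((0, 0, 1); (1, 0, 0); (1, 1, 0))


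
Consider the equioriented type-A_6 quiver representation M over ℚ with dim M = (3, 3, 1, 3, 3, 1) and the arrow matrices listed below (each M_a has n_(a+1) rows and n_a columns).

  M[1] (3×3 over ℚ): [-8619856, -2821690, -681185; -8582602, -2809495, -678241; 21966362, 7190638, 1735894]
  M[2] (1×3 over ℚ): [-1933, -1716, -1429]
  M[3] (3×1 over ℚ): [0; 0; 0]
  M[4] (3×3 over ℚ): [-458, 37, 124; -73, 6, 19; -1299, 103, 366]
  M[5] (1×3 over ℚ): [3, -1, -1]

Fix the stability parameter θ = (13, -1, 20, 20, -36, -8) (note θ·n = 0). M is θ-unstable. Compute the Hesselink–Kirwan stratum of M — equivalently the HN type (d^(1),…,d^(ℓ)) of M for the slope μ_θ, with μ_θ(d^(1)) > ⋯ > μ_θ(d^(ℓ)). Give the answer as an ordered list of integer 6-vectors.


Barcode: M ≅ I[1,2]^2, I[1,3], I[4,5]^2, I[4,6]. HN layers by μ_θ (3 steps, strictly decreasing):
  μ^(1)=20; μ^(2)=6; μ^(3)=-8

((0, 0, 1, 0, 0, 0); (3, 3, 0, 0, 0, 0); (0, 0, 0, 3, 3, 1))


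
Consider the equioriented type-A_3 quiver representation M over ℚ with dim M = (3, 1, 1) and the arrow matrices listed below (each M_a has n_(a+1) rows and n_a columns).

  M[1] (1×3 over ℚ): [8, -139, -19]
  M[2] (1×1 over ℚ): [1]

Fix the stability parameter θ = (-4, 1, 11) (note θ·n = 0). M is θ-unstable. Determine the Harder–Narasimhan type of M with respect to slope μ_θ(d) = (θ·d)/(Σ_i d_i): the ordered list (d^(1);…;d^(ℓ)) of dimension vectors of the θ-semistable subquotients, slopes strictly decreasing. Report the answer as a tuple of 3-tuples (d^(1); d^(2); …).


Interval decomposition of M: I[1,1]^2, I[1,3].
HN type (ℓ=3): μ^(1)=11; μ^(2)=1; μ^(3)=-4

((0, 0, 1); (0, 1, 0); (3, 0, 0))


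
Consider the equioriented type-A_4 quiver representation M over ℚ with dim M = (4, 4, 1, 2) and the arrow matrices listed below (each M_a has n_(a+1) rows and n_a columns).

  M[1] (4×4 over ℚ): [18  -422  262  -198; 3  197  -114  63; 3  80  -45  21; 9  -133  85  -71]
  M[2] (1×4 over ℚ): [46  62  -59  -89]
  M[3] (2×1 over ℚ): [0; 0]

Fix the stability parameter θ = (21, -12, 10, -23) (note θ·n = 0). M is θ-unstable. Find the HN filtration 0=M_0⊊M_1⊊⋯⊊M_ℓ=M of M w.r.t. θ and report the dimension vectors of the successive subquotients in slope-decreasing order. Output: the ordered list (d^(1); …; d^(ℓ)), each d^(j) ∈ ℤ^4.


Via rank(M_{q-1}∘⋯∘M_p): M ≅ I[1,1], I[1,2]^2, I[1,3], I[2,2], I[4,4]^2.
μ_θ-semistable layers: μ^(1)=21; μ^(2)=10; μ^(3)=9/2; μ^(4)=-12; μ^(5)=-23

((1, 0, 0, 0); (0, 0, 1, 0); (3, 3, 0, 0); (0, 1, 0, 0); (0, 0, 0, 2))


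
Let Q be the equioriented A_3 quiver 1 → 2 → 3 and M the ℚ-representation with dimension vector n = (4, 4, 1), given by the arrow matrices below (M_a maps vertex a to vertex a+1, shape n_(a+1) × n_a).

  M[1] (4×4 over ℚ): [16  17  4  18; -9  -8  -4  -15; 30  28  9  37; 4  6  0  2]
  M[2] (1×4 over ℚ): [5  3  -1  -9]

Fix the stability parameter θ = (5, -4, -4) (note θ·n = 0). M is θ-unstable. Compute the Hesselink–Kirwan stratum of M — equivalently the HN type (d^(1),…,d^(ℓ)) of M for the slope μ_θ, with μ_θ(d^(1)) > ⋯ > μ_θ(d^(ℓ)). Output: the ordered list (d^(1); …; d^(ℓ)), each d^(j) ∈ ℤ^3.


Barcode: M ≅ I[1,2]^3, I[1,3]. HN layers by μ_θ (2 steps, strictly decreasing):
  μ^(1)=1/2; μ^(2)=-1

((3, 3, 0); (1, 1, 1))


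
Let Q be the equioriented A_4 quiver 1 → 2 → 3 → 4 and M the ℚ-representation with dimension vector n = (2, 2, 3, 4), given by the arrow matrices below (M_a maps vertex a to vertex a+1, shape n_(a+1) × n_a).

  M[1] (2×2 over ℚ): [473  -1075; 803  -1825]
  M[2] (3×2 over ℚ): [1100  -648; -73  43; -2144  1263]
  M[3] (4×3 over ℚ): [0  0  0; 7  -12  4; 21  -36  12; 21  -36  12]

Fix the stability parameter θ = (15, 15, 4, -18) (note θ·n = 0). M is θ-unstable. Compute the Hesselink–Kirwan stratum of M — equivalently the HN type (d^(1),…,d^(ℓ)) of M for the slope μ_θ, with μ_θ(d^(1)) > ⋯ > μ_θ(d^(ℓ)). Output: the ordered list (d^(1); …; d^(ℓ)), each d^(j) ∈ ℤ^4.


Interval decomposition of M: I[1,1], I[1,3], I[2,3], I[3,4], I[4,4]^3.
HN type (ℓ=5): μ^(1)=15; μ^(2)=34/3; μ^(3)=19/2; μ^(4)=-7; μ^(5)=-18

((1, 0, 0, 0); (1, 1, 1, 0); (0, 1, 1, 0); (0, 0, 1, 1); (0, 0, 0, 3))


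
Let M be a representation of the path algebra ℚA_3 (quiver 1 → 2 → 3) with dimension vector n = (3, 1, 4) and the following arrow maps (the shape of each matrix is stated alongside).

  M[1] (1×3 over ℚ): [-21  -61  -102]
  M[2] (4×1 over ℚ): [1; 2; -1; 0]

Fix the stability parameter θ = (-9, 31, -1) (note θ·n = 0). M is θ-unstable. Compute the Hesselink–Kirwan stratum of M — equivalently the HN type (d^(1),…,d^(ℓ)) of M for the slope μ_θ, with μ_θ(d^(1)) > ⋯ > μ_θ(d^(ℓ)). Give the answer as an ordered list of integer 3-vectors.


Interval decomposition of M: I[1,1]^2, I[1,3], I[3,3]^3.
HN type (ℓ=3): μ^(1)=15; μ^(2)=-1; μ^(3)=-9

((0, 1, 1); (0, 0, 3); (3, 0, 0))


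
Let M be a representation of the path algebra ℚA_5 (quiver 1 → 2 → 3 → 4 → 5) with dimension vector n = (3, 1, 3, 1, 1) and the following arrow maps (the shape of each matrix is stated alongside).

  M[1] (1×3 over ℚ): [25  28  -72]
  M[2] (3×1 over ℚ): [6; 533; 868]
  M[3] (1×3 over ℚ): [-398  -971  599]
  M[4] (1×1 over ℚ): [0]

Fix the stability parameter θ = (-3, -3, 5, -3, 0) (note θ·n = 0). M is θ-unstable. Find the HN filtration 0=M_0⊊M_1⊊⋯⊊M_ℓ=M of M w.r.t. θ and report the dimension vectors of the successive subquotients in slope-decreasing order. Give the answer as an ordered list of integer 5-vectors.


Barcode: M ≅ I[1,1]^2, I[1,4], I[3,3]^2, I[5,5]. HN layers by μ_θ (4 steps, strictly decreasing):
  μ^(1)=5; μ^(2)=1; μ^(3)=0; μ^(4)=-3

((0, 0, 2, 0, 0); (0, 0, 1, 1, 0); (0, 0, 0, 0, 1); (3, 1, 0, 0, 0))


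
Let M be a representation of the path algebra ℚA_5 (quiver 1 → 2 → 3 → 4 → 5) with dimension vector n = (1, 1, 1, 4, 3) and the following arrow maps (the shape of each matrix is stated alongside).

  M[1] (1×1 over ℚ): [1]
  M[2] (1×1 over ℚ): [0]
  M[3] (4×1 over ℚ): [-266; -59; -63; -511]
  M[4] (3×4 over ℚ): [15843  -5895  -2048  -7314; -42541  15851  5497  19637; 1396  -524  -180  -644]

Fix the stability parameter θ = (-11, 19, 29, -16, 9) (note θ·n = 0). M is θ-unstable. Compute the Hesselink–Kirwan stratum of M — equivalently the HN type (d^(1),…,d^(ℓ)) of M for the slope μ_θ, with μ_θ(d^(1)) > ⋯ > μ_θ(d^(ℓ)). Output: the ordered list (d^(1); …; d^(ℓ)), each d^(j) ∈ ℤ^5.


Barcode: M ≅ I[1,2], I[3,5], I[4,4]^2, I[4,5], I[5,5]. HN layers by μ_θ (5 steps, strictly decreasing):
  μ^(1)=19; μ^(2)=9; μ^(3)=13/2; μ^(4)=-11; μ^(5)=-16

((0, 1, 0, 0, 0); (0, 0, 0, 0, 3); (0, 0, 1, 1, 0); (1, 0, 0, 0, 0); (0, 0, 0, 3, 0))


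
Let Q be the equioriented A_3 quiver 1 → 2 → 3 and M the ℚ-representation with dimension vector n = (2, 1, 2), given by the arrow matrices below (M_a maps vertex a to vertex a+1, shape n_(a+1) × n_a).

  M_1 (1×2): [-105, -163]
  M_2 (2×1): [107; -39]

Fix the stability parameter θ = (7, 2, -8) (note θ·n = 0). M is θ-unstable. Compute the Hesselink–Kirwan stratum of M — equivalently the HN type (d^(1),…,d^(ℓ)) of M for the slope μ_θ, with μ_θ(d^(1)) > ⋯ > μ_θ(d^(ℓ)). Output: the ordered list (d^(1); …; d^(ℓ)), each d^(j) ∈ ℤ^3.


Barcode: M ≅ I[1,1], I[1,3], I[3,3]. HN layers by μ_θ (3 steps, strictly decreasing):
  μ^(1)=7; μ^(2)=1/3; μ^(3)=-8

((1, 0, 0); (1, 1, 1); (0, 0, 1))


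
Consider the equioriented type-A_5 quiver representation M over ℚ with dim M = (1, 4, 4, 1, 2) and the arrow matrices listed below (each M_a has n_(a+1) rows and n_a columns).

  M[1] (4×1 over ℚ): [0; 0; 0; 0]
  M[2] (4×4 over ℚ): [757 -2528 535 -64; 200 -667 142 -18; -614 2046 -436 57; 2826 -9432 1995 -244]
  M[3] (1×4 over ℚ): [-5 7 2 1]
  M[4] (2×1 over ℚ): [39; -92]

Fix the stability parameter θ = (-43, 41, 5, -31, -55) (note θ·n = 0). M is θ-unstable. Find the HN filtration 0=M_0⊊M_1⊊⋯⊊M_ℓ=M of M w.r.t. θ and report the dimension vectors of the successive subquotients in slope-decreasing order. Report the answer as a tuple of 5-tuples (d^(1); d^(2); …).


Barcode: M ≅ I[1,1], I[2,3]^3, I[2,5], I[5,5]. HN layers by μ_θ (4 steps, strictly decreasing):
  μ^(1)=23; μ^(2)=-10; μ^(3)=-43; μ^(4)=-55

((0, 3, 3, 0, 0); (0, 1, 1, 1, 1); (1, 0, 0, 0, 0); (0, 0, 0, 0, 1))


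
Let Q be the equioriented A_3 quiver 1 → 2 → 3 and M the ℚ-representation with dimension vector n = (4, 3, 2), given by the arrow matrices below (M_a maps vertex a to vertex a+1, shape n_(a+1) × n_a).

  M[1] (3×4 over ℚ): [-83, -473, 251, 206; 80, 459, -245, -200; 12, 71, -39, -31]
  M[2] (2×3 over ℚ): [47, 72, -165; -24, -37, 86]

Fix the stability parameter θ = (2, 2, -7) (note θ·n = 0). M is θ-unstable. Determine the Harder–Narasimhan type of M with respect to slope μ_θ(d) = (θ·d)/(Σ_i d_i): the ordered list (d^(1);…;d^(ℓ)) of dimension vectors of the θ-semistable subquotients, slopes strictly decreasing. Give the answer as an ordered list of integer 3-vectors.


Interval decomposition of M: I[1,1], I[1,2], I[1,3]^2.
HN type (ℓ=2): μ^(1)=2; μ^(2)=-1

((2, 1, 0); (2, 2, 2))


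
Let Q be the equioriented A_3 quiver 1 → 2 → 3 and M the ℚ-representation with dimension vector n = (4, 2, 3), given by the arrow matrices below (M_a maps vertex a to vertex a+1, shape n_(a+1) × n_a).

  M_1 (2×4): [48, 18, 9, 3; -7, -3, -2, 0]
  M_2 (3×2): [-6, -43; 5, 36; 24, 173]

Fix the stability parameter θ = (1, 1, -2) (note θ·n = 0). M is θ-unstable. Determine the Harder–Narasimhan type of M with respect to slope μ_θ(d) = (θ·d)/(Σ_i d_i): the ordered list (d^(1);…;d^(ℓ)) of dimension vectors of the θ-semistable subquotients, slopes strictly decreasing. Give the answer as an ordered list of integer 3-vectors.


Interval decomposition of M: I[1,1]^2, I[1,3]^2, I[3,3].
HN type (ℓ=3): μ^(1)=1; μ^(2)=0; μ^(3)=-2

((2, 0, 0); (2, 2, 2); (0, 0, 1))


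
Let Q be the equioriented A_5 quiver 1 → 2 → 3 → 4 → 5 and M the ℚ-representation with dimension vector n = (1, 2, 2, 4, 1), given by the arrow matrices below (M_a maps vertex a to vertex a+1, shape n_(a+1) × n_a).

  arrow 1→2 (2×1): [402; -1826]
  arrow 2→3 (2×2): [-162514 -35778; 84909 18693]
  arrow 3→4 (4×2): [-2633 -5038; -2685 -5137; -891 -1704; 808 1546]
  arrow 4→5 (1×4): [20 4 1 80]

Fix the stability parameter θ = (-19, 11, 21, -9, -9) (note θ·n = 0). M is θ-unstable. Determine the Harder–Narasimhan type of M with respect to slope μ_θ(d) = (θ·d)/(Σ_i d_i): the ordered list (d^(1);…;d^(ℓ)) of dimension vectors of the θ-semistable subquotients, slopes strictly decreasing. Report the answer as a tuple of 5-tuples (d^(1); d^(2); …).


Interval decomposition of M: I[1,2], I[2,5], I[3,4], I[4,4]^2.
HN type (ℓ=5): μ^(1)=11; μ^(2)=6; μ^(3)=7/2; μ^(4)=-9; μ^(5)=-19

((0, 1, 0, 0, 0); (0, 0, 1, 1, 0); (0, 1, 1, 1, 1); (0, 0, 0, 2, 0); (1, 0, 0, 0, 0))


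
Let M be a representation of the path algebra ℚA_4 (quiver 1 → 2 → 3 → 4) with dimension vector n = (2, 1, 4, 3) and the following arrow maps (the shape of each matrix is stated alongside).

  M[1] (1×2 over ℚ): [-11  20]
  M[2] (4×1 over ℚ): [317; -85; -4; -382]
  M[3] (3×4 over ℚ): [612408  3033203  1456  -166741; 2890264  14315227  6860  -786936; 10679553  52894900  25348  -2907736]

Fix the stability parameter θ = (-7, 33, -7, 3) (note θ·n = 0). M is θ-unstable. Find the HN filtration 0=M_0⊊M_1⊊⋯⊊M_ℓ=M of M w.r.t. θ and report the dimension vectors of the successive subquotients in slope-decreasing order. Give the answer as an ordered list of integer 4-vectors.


Interval decomposition of M: I[1,1], I[1,4], I[3,3], I[3,4]^2.
HN type (ℓ=3): μ^(1)=29/3; μ^(2)=3; μ^(3)=-7

((0, 1, 1, 1); (0, 0, 0, 2); (2, 0, 3, 0))


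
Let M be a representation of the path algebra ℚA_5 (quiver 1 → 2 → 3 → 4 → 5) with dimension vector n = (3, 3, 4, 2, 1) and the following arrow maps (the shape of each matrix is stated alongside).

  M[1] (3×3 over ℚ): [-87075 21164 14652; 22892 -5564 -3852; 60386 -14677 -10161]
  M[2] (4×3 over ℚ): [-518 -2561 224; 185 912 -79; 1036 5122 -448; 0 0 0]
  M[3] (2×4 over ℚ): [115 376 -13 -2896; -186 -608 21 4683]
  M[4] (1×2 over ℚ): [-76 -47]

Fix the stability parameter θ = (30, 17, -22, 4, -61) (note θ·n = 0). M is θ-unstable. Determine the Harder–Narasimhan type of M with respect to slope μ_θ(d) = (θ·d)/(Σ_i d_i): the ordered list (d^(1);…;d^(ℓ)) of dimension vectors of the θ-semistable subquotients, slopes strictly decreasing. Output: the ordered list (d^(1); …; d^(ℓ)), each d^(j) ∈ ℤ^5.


Via rank(M_{q-1}∘⋯∘M_p): M ≅ I[1,1], I[1,3], I[1,4], I[2,2], I[3,3], I[3,5].
μ_θ-semistable layers: μ^(1)=30; μ^(2)=17; μ^(3)=25/3; μ^(4)=29/4; μ^(5)=-22; μ^(6)=-79/3

((1, 0, 0, 0, 0); (0, 1, 0, 0, 0); (1, 1, 1, 0, 0); (1, 1, 1, 1, 0); (0, 0, 1, 0, 0); (0, 0, 1, 1, 1))
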